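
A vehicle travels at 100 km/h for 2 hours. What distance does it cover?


Using distance = speed * time
Speed = 100 km/h
Time = 2 hours
Distance = 100 * 2
= 200 km

200


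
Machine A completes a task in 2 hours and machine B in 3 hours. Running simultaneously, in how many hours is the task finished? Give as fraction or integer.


Rate of A = 1/2 job per hour
Rate of B = 1/3 job per hour
Combined rate = 1/2 + 1/3
Find common denominator: (3 + 2)/(2*3) = 5/6
Combined rate = 5/6 job per hour
Time together = 1 / (5/6) = 6/5 hours

6/5


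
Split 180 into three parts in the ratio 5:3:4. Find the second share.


Ratio = 5:3:4
Total parts = 5 + 3 + 4 = 12
Value per part = 180 / 12 = 15
First share = 5 * 15 = 75
Middle share = 3 * 15 = 45
Third share = 4 * 15 = 60

45


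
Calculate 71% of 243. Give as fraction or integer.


Compute 71% of 243
Convert percentage: 71% = 71/100
Multiply: 243 * 71/100
= 17253/100
= 17253/100

17253/100


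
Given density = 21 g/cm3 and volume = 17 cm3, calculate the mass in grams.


Using mass = density * volume
Density = 21 g/cm3
Volume = 17 cm3
Mass = 21 * 17
= 357 g

357


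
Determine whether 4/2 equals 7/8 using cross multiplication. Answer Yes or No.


Cross multiply to check 4/2 = 7/8
Left cross product: 4 * 8 = 32
Right cross product: 2 * 7 = 14
32 != 14
Not equal, so proportions differ => No

No


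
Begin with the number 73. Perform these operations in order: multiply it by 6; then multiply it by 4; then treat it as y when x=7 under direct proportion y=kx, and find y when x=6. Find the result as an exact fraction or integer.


Start with 73.
Step 1: Multiply by 6: 73 * 6 = 438
Step 2: Multiply by 4: 438 * 4 = 1752
Step 3: Direct prop: k = (1752)/7; new y = k*6 = 1752*6/7 = 10512/7
Final result = 10512/7

10512/7


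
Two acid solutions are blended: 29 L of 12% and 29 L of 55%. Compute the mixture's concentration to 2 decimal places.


Solute in mixture 1 = 12% of 29 L = 29*12/100 = 87/25 L
Solute in mixture 2 = 55% of 29 L = 29*55/100 = 319/20 L
Total solute = 87/25 + 319/20 = 1943/100 L
Total volume = 29 + 29 = 58 L
Final concentration = 1943/100/58 * 100 = 33.50%

33.50


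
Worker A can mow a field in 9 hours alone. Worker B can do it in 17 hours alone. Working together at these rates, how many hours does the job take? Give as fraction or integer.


Rate of A = 1/9 job per hour
Rate of B = 1/17 job per hour
Combined rate = 1/9 + 1/17
Find common denominator: (17 + 9)/(9*17) = 26/153
Combined rate = 26/153 job per hour
Time together = 1 / (26/153) = 153/26 hours

153/26


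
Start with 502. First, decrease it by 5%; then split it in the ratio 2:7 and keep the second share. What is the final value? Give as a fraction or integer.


Start with 502.
Step 1: Decrease by 5%: 502 * 95/100 = 4769/10
Step 2: Split 2:7, second share = 4769/10 * 7/9 = 33383/90
Final result = 33383/90

33383/90


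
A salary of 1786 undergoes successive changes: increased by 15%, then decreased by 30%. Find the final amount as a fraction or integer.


Start: 1786
Step 1: increase by 15% => multiply by 115/100
  1786 * 115/100 = 20539/10
Step 2: decrease by 30% => multiply by 70/100
  20539/10 * 70/100 = 143773/100
Final value = 143773/100

143773/100


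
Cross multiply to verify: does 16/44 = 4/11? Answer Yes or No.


Cross multiply to check 16/44 = 4/11
Left cross product: 16 * 11 = 176
Right cross product: 44 * 4 = 176
176 = 176
Equal, so proportions match => Yes

Yes


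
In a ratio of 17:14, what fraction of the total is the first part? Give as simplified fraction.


Total parts = 17 + 14 = 31
First part fraction = 17/31
Simplify: 17/31 = 17/31

17/31


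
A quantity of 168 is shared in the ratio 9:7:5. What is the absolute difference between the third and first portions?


Total parts = 9 + 7 + 5 = 21
Value per part = 168 / 21 = 8
Shares: 9*8=72, 7*8=56, 5*8=40
Third share = 40, first share = 72
Difference = |40 - 72| = 32

32


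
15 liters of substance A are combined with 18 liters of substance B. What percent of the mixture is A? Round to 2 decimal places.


Volume of A = 15 L
Volume of B = 18 L
Total volume = 15 + 18 = 33 L
Percentage of A = (15/33) * 100
= 45.45%

45.45


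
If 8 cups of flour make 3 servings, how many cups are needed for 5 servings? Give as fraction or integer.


Original: 8 cups for 3 servings
Target servings = 5
Scaling factor = 5/3
New amount = 8 * 5/3
= 40/3
= 40/3 cups

40/3


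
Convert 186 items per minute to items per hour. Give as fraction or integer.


Converting from per minute to per hour
Rate = 186 items per minute
Multiply by 60: 186 * 60
= 11160 items per hour

11160


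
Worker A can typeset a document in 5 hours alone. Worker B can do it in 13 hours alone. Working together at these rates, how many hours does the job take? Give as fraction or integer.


Rate of A = 1/5 job per hour
Rate of B = 1/13 job per hour
Combined rate = 1/5 + 1/13
Find common denominator: (13 + 5)/(5*13) = 18/65
Combined rate = 18/65 job per hour
Time together = 1 / (18/65) = 65/18 hours

65/18


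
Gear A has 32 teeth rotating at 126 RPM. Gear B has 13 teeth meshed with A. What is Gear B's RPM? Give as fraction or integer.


Gear ratio: teeth_A * RPM_A = teeth_B * RPM_B
32 * 126 = 13 * RPM_B
4032 = 13 * RPM_B
RPM_B = 4032 / 13
RPM_B = 4032/13

4032/13


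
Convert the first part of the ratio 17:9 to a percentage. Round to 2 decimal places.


Total parts = 17 + 9 = 26
First part fraction = 17/26
Percentage = (17/26) * 100
= 0.653846 * 100
= 65.38%

65.38


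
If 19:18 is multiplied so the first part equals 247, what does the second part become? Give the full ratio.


Original ratio: 19:18
First term target: 247
Scale factor = 247 / 19 = 13
Multiply second term: 18 * 13 = 234
Equivalent ratio = 247:234

247:234


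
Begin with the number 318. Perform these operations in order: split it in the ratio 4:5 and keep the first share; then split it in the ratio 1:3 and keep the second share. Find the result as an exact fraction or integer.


Start with 318.
Step 1: Split 4:5, first share = 318 * 4/9 = 424/3
Step 2: Split 1:3, second share = 424/3 * 3/4 = 106
Final result = 106

106


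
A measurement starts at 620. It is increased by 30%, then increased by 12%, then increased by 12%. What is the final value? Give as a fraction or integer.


Start: 620
Step 1: increase by 30% => multiply by 130/100
  620 * 130/100 = 806
Step 2: increase by 12% => multiply by 112/100
  806 * 112/100 = 22568/25
Step 3: increase by 12% => multiply by 112/100
  22568/25 * 112/100 = 631904/625
Final value = 631904/625

631904/625


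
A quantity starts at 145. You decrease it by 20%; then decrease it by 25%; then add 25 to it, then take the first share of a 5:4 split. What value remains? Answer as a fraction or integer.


Start with 145.
Step 1: Decrease by 20%: 145 * 80/100 = 116
Step 2: Decrease by 25%: 116 * 75/100 = 87
Step 3: Add 25: 87+25=112; split 5:4 first = 112*5/9 = 560/9
Final result = 560/9

560/9


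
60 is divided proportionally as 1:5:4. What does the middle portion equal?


Ratio = 1:5:4
Total parts = 1 + 5 + 4 = 10
Value per part = 60 / 10 = 6
First share = 1 * 6 = 6
Middle share = 5 * 6 = 30
Third share = 4 * 6 = 24

30


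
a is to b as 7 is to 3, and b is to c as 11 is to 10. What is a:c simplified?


Given a:b = 7:3 and b:c = 11:10
Make b consistent. Multiply first ratio by 11: a:b = 77:33
Multiply second ratio by 3: b:c = 33:30
Now b = 33 in both, so a:b:c = 77:33:30
Therefore a:c = 77:30
Simplify by GCD: a:c = 77:30

77:30


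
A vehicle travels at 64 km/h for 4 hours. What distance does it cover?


Using distance = speed * time
Speed = 64 km/h
Time = 4 hours
Distance = 64 * 4
= 256 km

256


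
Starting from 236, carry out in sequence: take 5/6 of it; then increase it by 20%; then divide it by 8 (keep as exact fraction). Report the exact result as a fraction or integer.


Start with 236.
Step 1: Take 5/6: 236 * 5/6 = 590/3
Step 2: Increase by 20%: 590/3 * 120/100 = 236
Step 3: Divide by 8: 236 / 8 = 59/2
Final result = 59/2

59/2


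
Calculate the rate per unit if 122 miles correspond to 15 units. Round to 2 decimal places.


Total miles = 122
Number of units = 15
Unit rate = 122 / 15
= 8.13 miles per unit

8.13


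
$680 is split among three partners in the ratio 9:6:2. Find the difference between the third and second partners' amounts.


Total parts = 9 + 6 + 2 = 17
Value per part = 680 / 17 = 40
Shares: 9*40=360, 6*40=240, 2*40=80
Third share = 80, second share = 240
Difference = |80 - 240| = 160

160


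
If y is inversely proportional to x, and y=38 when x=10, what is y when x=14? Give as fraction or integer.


Inverse proportion: y = k/x
Find k: k = 10 * 38 = 380
Compute y at x=14: y = 380/14
y = 190/7

190/7


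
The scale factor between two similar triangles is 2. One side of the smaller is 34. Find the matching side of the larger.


Similar triangles have proportional sides
Scale factor = 2
Smaller side = 34
Corresponding larger side = 34 * 2
= 68

68


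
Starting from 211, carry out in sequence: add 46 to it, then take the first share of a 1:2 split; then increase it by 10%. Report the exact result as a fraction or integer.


Start with 211.
Step 1: Add 46: 211+46=257; split 1:2 first = 257*1/3 = 257/3
Step 2: Increase by 10%: 257/3 * 110/100 = 2827/30
Final result = 2827/30

2827/30


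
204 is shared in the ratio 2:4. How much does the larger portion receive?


Total parts = 2 + 4 = 6
Value per part = 204 / 6 = 34
First share = 2 * 34 = 68
Second share = 4 * 34 = 136
Larger share = 136

136


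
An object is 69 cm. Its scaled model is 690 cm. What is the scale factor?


Original length = 69 cm
Scaled length = 690 cm
Scale factor = 690 / 69
= 10

10


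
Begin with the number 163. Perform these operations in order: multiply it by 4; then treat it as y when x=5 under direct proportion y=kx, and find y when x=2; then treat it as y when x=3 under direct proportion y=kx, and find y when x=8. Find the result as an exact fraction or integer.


Start with 163.
Step 1: Multiply by 4: 163 * 4 = 652
Step 2: Direct prop: k = (652)/5; new y = k*2 = 652*2/5 = 1304/5
Step 3: Direct prop: k = (1304/5)/3; new y = k*8 = 1304/5*8/3 = 10432/15
Final result = 10432/15

10432/15


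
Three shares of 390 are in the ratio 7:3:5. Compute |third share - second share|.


Total parts = 7 + 3 + 5 = 15
Value per part = 390 / 15 = 26
Shares: 7*26=182, 3*26=78, 5*26=130
Third share = 130, second share = 78
Difference = |130 - 78| = 52

52


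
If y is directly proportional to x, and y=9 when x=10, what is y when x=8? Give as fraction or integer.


Direct proportion: y = kx
Find k: k = 9/10 = 9/10
Compute y at x=8: y = 9/10 * 8
y = 36/5

36/5


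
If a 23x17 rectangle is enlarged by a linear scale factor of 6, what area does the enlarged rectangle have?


Original dimensions: 23 x 17
Enlargement factor = 6
New width = 23 * 6 = 138
New height = 17 * 6 = 102
New area = 138 * 102 = 14076

14076


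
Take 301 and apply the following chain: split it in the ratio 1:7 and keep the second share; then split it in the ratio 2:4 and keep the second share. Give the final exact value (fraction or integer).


Start with 301.
Step 1: Split 1:7, second share = 301 * 7/8 = 2107/8
Step 2: Split 2:4, second share = 2107/8 * 4/6 = 2107/12
Final result = 2107/12

2107/12


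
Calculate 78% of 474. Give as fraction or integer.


Compute 78% of 474
Convert percentage: 78% = 78/100
Multiply: 474 * 78/100
= 36972/100
= 9243/25

9243/25


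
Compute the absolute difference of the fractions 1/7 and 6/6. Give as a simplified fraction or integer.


Simplify: 1/7 = 1/7 and 6/6 = 1
Find common denominator: LCD = 7
Convert: 1/7 and 7/7
Difference = |1 - 7|/7 = 6/7
Simplified = 6/7

6/7


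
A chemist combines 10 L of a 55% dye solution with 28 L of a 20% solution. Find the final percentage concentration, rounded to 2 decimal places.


Solute in mixture 1 = 55% of 10 L = 10*55/100 = 11/2 L
Solute in mixture 2 = 20% of 28 L = 28*20/100 = 28/5 L
Total solute = 11/2 + 28/5 = 111/10 L
Total volume = 10 + 28 = 38 L
Final concentration = 111/10/38 * 100 = 29.21%

29.21


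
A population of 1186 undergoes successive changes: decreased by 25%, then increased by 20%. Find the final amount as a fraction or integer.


Start: 1186
Step 1: decrease by 25% => multiply by 75/100
  1186 * 75/100 = 1779/2
Step 2: increase by 20% => multiply by 120/100
  1779/2 * 120/100 = 5337/5
Final value = 5337/5

5337/5


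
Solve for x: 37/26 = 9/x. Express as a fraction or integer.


Setting up: 37/26 = 9/x
Cross multiply: 37 * x = 26 * 9
37x = 234
x = 234/37
x = 234/37

234/37


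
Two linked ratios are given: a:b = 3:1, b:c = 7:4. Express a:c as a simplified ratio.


Given a:b = 3:1 and b:c = 7:4
Make b consistent. Multiply first ratio by 7: a:b = 21:7
Multiply second ratio by 1: b:c = 7:4
Now b = 7 in both, so a:b:c = 21:7:4
Therefore a:c = 21:4
Simplify by GCD: a:c = 21:4

21:4


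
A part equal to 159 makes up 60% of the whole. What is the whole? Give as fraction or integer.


Given: 159 is 60% of the whole
Set up: 159 = 60/100 * whole
whole = 159 * 100 / 60
whole = 15900 / 60
whole = 265

265


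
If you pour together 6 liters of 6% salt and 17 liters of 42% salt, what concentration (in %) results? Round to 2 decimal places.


Solute in mixture 1 = 6% of 6 L = 6*6/100 = 9/25 L
Solute in mixture 2 = 42% of 17 L = 17*42/100 = 357/50 L
Total solute = 9/25 + 357/50 = 15/2 L
Total volume = 6 + 17 = 23 L
Final concentration = 15/2/23 * 100 = 32.61%

32.61


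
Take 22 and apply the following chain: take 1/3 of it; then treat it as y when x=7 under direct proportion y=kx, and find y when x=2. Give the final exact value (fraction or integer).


Start with 22.
Step 1: Take 1/3: 22 * 1/3 = 22/3
Step 2: Direct prop: k = (22/3)/7; new y = k*2 = 22/3*2/7 = 44/21
Final result = 44/21

44/21


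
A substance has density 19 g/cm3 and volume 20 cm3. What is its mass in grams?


Using mass = density * volume
Density = 19 g/cm3
Volume = 20 cm3
Mass = 19 * 20
= 380 g

380


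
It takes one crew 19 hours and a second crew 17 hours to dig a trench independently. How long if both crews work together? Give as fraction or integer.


Rate of A = 1/19 job per hour
Rate of B = 1/17 job per hour
Combined rate = 1/19 + 1/17
Find common denominator: (17 + 19)/(19*17) = 36/323
Combined rate = 36/323 job per hour
Time together = 1 / (36/323) = 323/36 hours

323/36


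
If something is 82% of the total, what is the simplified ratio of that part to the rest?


Part = 82%, Remainder = 18%
Ratio = 82:18
GCD(82, 18) = 2
Simplify: 41:9 = 41:9

41:9


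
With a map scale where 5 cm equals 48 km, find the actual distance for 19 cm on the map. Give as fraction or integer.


Map scale: 5 cm = 48 km
Measured distance on map = 19 cm
Set up proportion: 19 * 48 / 5
= 912 / 5
= 912/5 km

912/5


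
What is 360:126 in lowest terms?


Find GCD(360, 126)
GCD = 18
Divide both by 18: 360/18 = 20, 126/18 = 7
Simplified ratio = 20:7

20:7


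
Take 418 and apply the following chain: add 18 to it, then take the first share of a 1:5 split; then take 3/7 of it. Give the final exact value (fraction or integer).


Start with 418.
Step 1: Add 18: 418+18=436; split 1:5 first = 436*1/6 = 218/3
Step 2: Take 3/7: 218/3 * 3/7 = 218/7
Final result = 218/7

218/7


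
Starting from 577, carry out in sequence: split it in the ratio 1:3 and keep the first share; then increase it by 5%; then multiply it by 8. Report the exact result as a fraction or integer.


Start with 577.
Step 1: Split 1:3, first share = 577 * 1/4 = 577/4
Step 2: Increase by 5%: 577/4 * 105/100 = 12117/80
Step 3: Multiply by 8: 12117/80 * 8 = 12117/10
Final result = 12117/10

12117/10


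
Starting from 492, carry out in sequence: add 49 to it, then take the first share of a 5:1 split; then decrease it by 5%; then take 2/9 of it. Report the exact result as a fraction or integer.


Start with 492.
Step 1: Add 49: 492+49=541; split 5:1 first = 541*5/6 = 2705/6
Step 2: Decrease by 5%: 2705/6 * 95/100 = 10279/24
Step 3: Take 2/9: 10279/24 * 2/9 = 10279/108
Final result = 10279/108

10279/108


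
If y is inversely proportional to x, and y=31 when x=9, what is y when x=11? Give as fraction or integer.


Inverse proportion: y = k/x
Find k: k = 9 * 31 = 279
Compute y at x=11: y = 279/11
y = 279/11

279/11


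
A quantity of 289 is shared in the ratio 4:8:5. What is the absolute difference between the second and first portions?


Total parts = 4 + 8 + 5 = 17
Value per part = 289 / 17 = 17
Shares: 4*17=68, 8*17=136, 5*17=85
Second share = 136, first share = 68
Difference = |136 - 68| = 68

68


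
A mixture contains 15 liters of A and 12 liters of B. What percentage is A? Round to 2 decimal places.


Volume of A = 15 L
Volume of B = 12 L
Total volume = 15 + 12 = 27 L
Percentage of A = (15/27) * 100
= 55.56%

55.56


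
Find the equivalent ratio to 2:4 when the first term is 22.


Original ratio: 2:4
First term target: 22
Scale factor = 22 / 2 = 11
Multiply second term: 4 * 11 = 44
Equivalent ratio = 22:44

22:44


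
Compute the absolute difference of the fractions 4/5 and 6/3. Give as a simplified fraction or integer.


Simplify: 4/5 = 4/5 and 6/3 = 2
Find common denominator: LCD = 5
Convert: 4/5 and 10/5
Difference = |4 - 10|/5 = 6/5
Simplified = 6/5

6/5


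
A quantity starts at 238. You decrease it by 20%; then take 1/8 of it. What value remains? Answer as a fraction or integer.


Start with 238.
Step 1: Decrease by 20%: 238 * 80/100 = 952/5
Step 2: Take 1/8: 952/5 * 1/8 = 119/5
Final result = 119/5

119/5


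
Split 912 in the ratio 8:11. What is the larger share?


Total parts = 8 + 11 = 19
Value per part = 912 / 19 = 48
First share = 8 * 48 = 384
Second share = 11 * 48 = 528
Larger share = 528

528


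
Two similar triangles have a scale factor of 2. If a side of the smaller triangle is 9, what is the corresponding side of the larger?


Similar triangles have proportional sides
Scale factor = 2
Smaller side = 9
Corresponding larger side = 9 * 2
= 18

18


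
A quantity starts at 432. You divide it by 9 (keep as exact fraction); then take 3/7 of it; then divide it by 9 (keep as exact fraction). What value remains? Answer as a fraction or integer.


Start with 432.
Step 1: Divide by 9: 432 / 9 = 48
Step 2: Take 3/7: 48 * 3/7 = 144/7
Step 3: Divide by 9: 144/7 / 9 = 16/7
Final result = 16/7

16/7


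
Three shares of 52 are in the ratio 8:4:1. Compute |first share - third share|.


Total parts = 8 + 4 + 1 = 13
Value per part = 52 / 13 = 4
Shares: 8*4=32, 4*4=16, 1*4=4
First share = 32, third share = 4
Difference = |32 - 4| = 28

28


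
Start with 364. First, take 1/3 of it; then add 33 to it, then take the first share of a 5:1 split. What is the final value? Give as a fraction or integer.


Start with 364.
Step 1: Take 1/3: 364 * 1/3 = 364/3
Step 2: Add 33: 364/3+33=463/3; split 5:1 first = 463/3*5/6 = 2315/18
Final result = 2315/18

2315/18


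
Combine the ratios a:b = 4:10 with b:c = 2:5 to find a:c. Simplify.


Given a:b = 4:10 and b:c = 2:5
Make b consistent. Multiply first ratio by 2: a:b = 8:20
Multiply second ratio by 10: b:c = 20:50
Now b = 20 in both, so a:b:c = 8:20:50
Therefore a:c = 8:50
Simplify by GCD: a:c = 4:25

4:25


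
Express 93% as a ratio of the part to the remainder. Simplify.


Part = 93%, Remainder = 7%
Ratio = 93:7
GCD(93, 7) = 1
Simplify: 93:7 = 93:7

93:7


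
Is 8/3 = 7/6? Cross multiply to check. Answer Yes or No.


Cross multiply to check 8/3 = 7/6
Left cross product: 8 * 6 = 48
Right cross product: 3 * 7 = 21
48 != 21
Not equal, so proportions differ => No

No


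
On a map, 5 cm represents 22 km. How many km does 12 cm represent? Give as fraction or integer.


Map scale: 5 cm = 22 km
Measured distance on map = 12 cm
Set up proportion: 12 * 22 / 5
= 264 / 5
= 264/5 km

264/5


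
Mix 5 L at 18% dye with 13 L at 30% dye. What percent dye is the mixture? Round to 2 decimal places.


Solute in mixture 1 = 18% of 5 L = 5*18/100 = 9/10 L
Solute in mixture 2 = 30% of 13 L = 13*30/100 = 39/10 L
Total solute = 9/10 + 39/10 = 24/5 L
Total volume = 5 + 13 = 18 L
Final concentration = 24/5/18 * 100 = 26.67%

26.67


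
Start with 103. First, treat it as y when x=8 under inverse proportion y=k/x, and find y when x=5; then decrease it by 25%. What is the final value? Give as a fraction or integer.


Start with 103.
Step 1: Inverse prop: k = (103)*8; new y = k/5 = 103*8/5 = 824/5
Step 2: Decrease by 25%: 824/5 * 75/100 = 618/5
Final result = 618/5

618/5


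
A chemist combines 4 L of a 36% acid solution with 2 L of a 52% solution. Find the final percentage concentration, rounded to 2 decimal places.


Solute in mixture 1 = 36% of 4 L = 4*36/100 = 36/25 L
Solute in mixture 2 = 52% of 2 L = 2*52/100 = 26/25 L
Total solute = 36/25 + 26/25 = 62/25 L
Total volume = 4 + 2 = 6 L
Final concentration = 62/25/6 * 100 = 41.33%

41.33


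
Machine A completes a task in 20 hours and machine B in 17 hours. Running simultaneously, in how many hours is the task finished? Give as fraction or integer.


Rate of A = 1/20 job per hour
Rate of B = 1/17 job per hour
Combined rate = 1/20 + 1/17
Find common denominator: (17 + 20)/(20*17) = 37/340
Combined rate = 37/340 job per hour
Time together = 1 / (37/340) = 340/37 hours

340/37


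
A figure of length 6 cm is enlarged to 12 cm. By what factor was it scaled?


Original length = 6 cm
Scaled length = 12 cm
Scale factor = 12 / 6
= 2

2


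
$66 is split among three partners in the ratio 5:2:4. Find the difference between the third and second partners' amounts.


Total parts = 5 + 2 + 4 = 11
Value per part = 66 / 11 = 6
Shares: 5*6=30, 2*6=12, 4*6=24
Third share = 24, second share = 12
Difference = |24 - 12| = 12

12


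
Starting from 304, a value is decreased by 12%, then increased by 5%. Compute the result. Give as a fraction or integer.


Start: 304
Step 1: decrease by 12% => multiply by 88/100
  304 * 88/100 = 6688/25
Step 2: increase by 5% => multiply by 105/100
  6688/25 * 105/100 = 35112/125
Final value = 35112/125

35112/125


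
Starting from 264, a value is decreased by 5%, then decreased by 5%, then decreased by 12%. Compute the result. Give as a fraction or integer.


Start: 264
Step 1: decrease by 5% => multiply by 95/100
  264 * 95/100 = 1254/5
Step 2: decrease by 5% => multiply by 95/100
  1254/5 * 95/100 = 11913/50
Step 3: decrease by 12% => multiply by 88/100
  11913/50 * 88/100 = 131043/625
Final value = 131043/625

131043/625


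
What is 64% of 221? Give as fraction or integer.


Compute 64% of 221
Convert percentage: 64% = 64/100
Multiply: 221 * 64/100
= 14144/100
= 3536/25

3536/25


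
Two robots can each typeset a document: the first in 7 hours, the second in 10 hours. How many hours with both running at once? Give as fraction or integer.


Rate of A = 1/7 job per hour
Rate of B = 1/10 job per hour
Combined rate = 1/7 + 1/10
Find common denominator: (10 + 7)/(7*10) = 17/70
Combined rate = 17/70 job per hour
Time together = 1 / (17/70) = 70/17 hours

70/17


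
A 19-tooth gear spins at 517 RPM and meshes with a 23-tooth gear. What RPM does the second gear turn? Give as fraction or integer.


Gear ratio: teeth_A * RPM_A = teeth_B * RPM_B
19 * 517 = 23 * RPM_B
9823 = 23 * RPM_B
RPM_B = 9823 / 23
RPM_B = 9823/23

9823/23


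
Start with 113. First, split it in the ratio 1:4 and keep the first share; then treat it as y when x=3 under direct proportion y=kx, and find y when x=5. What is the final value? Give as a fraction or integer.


Start with 113.
Step 1: Split 1:4, first share = 113 * 1/5 = 113/5
Step 2: Direct prop: k = (113/5)/3; new y = k*5 = 113/5*5/3 = 113/3
Final result = 113/3

113/3


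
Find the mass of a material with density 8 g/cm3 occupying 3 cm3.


Using mass = density * volume
Density = 8 g/cm3
Volume = 3 cm3
Mass = 8 * 3
= 24 g

24


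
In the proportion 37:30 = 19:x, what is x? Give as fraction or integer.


Setting up: 37/30 = 19/x
Cross multiply: 37 * x = 30 * 19
37x = 570
x = 570/37
x = 570/37

570/37


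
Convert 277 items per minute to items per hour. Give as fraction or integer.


Converting from per minute to per hour
Rate = 277 items per minute
Multiply by 60: 277 * 60
= 16620 items per hour

16620


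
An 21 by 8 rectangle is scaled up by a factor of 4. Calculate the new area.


Original dimensions: 21 x 8
Enlargement factor = 4
New width = 21 * 4 = 84
New height = 8 * 4 = 32
New area = 84 * 32 = 2688

2688


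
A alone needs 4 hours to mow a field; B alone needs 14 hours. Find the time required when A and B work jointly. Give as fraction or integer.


Rate of A = 1/4 job per hour
Rate of B = 1/14 job per hour
Combined rate = 1/4 + 1/14
Find common denominator: (14 + 4)/(4*14) = 18/56
Combined rate = 9/28 job per hour
Time together = 1 / (9/28) = 28/9 hours

28/9


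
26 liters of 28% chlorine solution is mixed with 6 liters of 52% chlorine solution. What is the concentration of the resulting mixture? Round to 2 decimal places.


Solute in mixture 1 = 28% of 26 L = 26*28/100 = 182/25 L
Solute in mixture 2 = 52% of 6 L = 6*52/100 = 78/25 L
Total solute = 182/25 + 78/25 = 52/5 L
Total volume = 26 + 6 = 32 L
Final concentration = 52/5/32 * 100 = 32.50%

32.50


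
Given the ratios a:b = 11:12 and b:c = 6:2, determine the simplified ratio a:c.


Given a:b = 11:12 and b:c = 6:2
Make b consistent. Multiply first ratio by 6: a:b = 66:72
Multiply second ratio by 12: b:c = 72:24
Now b = 72 in both, so a:b:c = 66:72:24
Therefore a:c = 66:24
Simplify by GCD: a:c = 11:4

11:4


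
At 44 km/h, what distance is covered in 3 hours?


Using distance = speed * time
Speed = 44 km/h
Time = 3 hours
Distance = 44 * 3
= 132 km

132


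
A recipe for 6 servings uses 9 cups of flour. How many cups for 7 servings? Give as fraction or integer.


Original: 9 cups for 6 servings
Target servings = 7
Scaling factor = 7/6
New amount = 9 * 7/6
= 63/6
= 21/2 cups

21/2


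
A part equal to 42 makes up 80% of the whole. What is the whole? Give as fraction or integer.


Given: 42 is 80% of the whole
Set up: 42 = 80/100 * whole
whole = 42 * 100 / 80
whole = 4200 / 80
whole = 105/2

105/2


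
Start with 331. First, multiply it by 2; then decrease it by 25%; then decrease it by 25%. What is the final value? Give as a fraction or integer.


Start with 331.
Step 1: Multiply by 2: 331 * 2 = 662
Step 2: Decrease by 25%: 662 * 75/100 = 993/2
Step 3: Decrease by 25%: 993/2 * 75/100 = 2979/8
Final result = 2979/8

2979/8


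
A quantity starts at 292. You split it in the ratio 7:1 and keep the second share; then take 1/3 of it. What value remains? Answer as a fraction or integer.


Start with 292.
Step 1: Split 7:1, second share = 292 * 1/8 = 73/2
Step 2: Take 1/3: 73/2 * 1/3 = 73/6
Final result = 73/6

73/6


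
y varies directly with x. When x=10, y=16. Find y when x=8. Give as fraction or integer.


Direct proportion: y = kx
Find k: k = 16/10 = 8/5
Compute y at x=8: y = 8/5 * 8
y = 64/5

64/5


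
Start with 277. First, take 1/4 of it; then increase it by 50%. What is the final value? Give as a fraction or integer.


Start with 277.
Step 1: Take 1/4: 277 * 1/4 = 277/4
Step 2: Increase by 50%: 277/4 * 150/100 = 831/8
Final result = 831/8

831/8


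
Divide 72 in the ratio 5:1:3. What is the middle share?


Ratio = 5:1:3
Total parts = 5 + 1 + 3 = 9
Value per part = 72 / 9 = 8
First share = 5 * 8 = 40
Middle share = 1 * 8 = 8
Third share = 3 * 8 = 24

8


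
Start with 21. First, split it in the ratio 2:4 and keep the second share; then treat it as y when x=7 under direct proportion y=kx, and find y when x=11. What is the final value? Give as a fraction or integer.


Start with 21.
Step 1: Split 2:4, second share = 21 * 4/6 = 14
Step 2: Direct prop: k = (14)/7; new y = k*11 = 14*11/7 = 22
Final result = 22

22


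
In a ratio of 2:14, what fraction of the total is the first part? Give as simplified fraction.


Total parts = 2 + 14 = 16
First part fraction = 2/16
Simplify: 2/16 = 1/8

1/8


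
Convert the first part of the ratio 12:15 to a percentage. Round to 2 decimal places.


Total parts = 12 + 15 = 27
First part fraction = 12/27
Percentage = (12/27) * 100
= 0.444444 * 100
= 44.44%

44.44


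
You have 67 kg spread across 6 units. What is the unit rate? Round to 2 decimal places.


Total kg = 67
Number of units = 6
Unit rate = 67 / 6
= 11.17 kg per unit

11.17


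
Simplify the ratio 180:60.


Find GCD(180, 60)
GCD = 60
Divide both by 60: 180/60 = 3, 60/60 = 1
Simplified ratio = 3:1

3:1


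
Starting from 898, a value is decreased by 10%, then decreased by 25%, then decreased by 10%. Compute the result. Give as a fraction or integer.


Start: 898
Step 1: decrease by 10% => multiply by 90/100
  898 * 90/100 = 4041/5
Step 2: decrease by 25% => multiply by 75/100
  4041/5 * 75/100 = 12123/20
Step 3: decrease by 10% => multiply by 90/100
  12123/20 * 90/100 = 109107/200
Final value = 109107/200

109107/200


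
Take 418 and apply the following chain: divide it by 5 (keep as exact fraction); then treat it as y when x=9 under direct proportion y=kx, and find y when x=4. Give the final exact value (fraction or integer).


Start with 418.
Step 1: Divide by 5: 418 / 5 = 418/5
Step 2: Direct prop: k = (418/5)/9; new y = k*4 = 418/5*4/9 = 1672/45
Final result = 1672/45

1672/45


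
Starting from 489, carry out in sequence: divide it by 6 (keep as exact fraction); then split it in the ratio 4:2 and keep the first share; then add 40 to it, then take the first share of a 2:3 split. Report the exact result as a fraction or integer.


Start with 489.
Step 1: Divide by 6: 489 / 6 = 163/2
Step 2: Split 4:2, first share = 163/2 * 4/6 = 163/3
Step 3: Add 40: 163/3+40=283/3; split 2:3 first = 283/3*2/5 = 566/15
Final result = 566/15

566/15


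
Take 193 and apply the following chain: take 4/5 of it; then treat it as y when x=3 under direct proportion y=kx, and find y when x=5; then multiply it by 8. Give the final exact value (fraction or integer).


Start with 193.
Step 1: Take 4/5: 193 * 4/5 = 772/5
Step 2: Direct prop: k = (772/5)/3; new y = k*5 = 772/5*5/3 = 772/3
Step 3: Multiply by 8: 772/3 * 8 = 6176/3
Final result = 6176/3

6176/3


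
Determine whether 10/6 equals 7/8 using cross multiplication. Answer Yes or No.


Cross multiply to check 10/6 = 7/8
Left cross product: 10 * 8 = 80
Right cross product: 6 * 7 = 42
80 != 42
Not equal, so proportions differ => No

No


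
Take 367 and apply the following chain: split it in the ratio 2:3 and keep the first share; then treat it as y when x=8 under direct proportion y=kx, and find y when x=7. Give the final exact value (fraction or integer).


Start with 367.
Step 1: Split 2:3, first share = 367 * 2/5 = 734/5
Step 2: Direct prop: k = (734/5)/8; new y = k*7 = 734/5*7/8 = 2569/20
Final result = 2569/20

2569/20


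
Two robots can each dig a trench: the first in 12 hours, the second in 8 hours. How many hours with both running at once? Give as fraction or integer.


Rate of A = 1/12 job per hour
Rate of B = 1/8 job per hour
Combined rate = 1/12 + 1/8
Find common denominator: (8 + 12)/(12*8) = 20/96
Combined rate = 5/24 job per hour
Time together = 1 / (5/24) = 24/5 hours

24/5


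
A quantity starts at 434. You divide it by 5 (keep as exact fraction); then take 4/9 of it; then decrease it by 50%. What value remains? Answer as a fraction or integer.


Start with 434.
Step 1: Divide by 5: 434 / 5 = 434/5
Step 2: Take 4/9: 434/5 * 4/9 = 1736/45
Step 3: Decrease by 50%: 1736/45 * 50/100 = 868/45
Final result = 868/45

868/45


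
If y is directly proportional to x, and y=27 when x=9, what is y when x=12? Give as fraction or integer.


Direct proportion: y = kx
Find k: k = 27/9 = 3
Compute y at x=12: y = 3 * 12
y = 36

36


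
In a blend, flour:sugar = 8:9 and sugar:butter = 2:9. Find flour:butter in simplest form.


Given a:b = 8:9 and b:c = 2:9
Make b consistent. Multiply first ratio by 2: a:b = 16:18
Multiply second ratio by 9: b:c = 18:81
Now b = 18 in both, so a:b:c = 16:18:81
Therefore a:c = 16:81
Simplify by GCD: a:c = 16:81

16:81


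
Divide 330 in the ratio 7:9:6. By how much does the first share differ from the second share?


Total parts = 7 + 9 + 6 = 22
Value per part = 330 / 22 = 15
Shares: 7*15=105, 9*15=135, 6*15=90
First share = 105, second share = 135
Difference = |105 - 135| = 30

30


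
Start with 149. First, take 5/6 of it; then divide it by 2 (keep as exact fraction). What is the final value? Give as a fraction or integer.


Start with 149.
Step 1: Take 5/6: 149 * 5/6 = 745/6
Step 2: Divide by 2: 745/6 / 2 = 745/12
Final result = 745/12

745/12


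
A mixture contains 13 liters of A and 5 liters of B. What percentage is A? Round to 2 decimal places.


Volume of A = 13 L
Volume of B = 5 L
Total volume = 13 + 5 = 18 L
Percentage of A = (13/18) * 100
= 72.22%

72.22


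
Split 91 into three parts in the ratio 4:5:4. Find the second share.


Ratio = 4:5:4
Total parts = 4 + 5 + 4 = 13
Value per part = 91 / 13 = 7
First share = 4 * 7 = 28
Middle share = 5 * 7 = 35
Third share = 4 * 7 = 28

35


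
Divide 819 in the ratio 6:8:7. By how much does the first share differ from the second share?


Total parts = 6 + 8 + 7 = 21
Value per part = 819 / 21 = 39
Shares: 6*39=234, 8*39=312, 7*39=273
First share = 234, second share = 312
Difference = |234 - 312| = 78

78


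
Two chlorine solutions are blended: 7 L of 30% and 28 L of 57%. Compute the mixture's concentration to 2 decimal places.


Solute in mixture 1 = 30% of 7 L = 7*30/100 = 21/10 L
Solute in mixture 2 = 57% of 28 L = 28*57/100 = 399/25 L
Total solute = 21/10 + 399/25 = 903/50 L
Total volume = 7 + 28 = 35 L
Final concentration = 903/50/35 * 100 = 51.60%

51.60


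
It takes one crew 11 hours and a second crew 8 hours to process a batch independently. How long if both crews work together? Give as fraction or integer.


Rate of A = 1/11 job per hour
Rate of B = 1/8 job per hour
Combined rate = 1/11 + 1/8
Find common denominator: (8 + 11)/(11*8) = 19/88
Combined rate = 19/88 job per hour
Time together = 1 / (19/88) = 88/19 hours

88/19


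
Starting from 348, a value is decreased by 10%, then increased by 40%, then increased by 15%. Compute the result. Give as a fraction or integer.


Start: 348
Step 1: decrease by 10% => multiply by 90/100
  348 * 90/100 = 1566/5
Step 2: increase by 40% => multiply by 140/100
  1566/5 * 140/100 = 10962/25
Step 3: increase by 15% => multiply by 115/100
  10962/25 * 115/100 = 126063/250
Final value = 126063/250

126063/250


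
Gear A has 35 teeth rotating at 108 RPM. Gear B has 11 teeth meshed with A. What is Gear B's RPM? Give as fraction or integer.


Gear ratio: teeth_A * RPM_A = teeth_B * RPM_B
35 * 108 = 11 * RPM_B
3780 = 11 * RPM_B
RPM_B = 3780 / 11
RPM_B = 3780/11

3780/11


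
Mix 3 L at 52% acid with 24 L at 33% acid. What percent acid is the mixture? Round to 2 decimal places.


Solute in mixture 1 = 52% of 3 L = 3*52/100 = 39/25 L
Solute in mixture 2 = 33% of 24 L = 24*33/100 = 198/25 L
Total solute = 39/25 + 198/25 = 237/25 L
Total volume = 3 + 24 = 27 L
Final concentration = 237/25/27 * 100 = 35.11%

35.11


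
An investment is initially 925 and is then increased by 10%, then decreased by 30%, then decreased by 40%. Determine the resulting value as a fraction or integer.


Start: 925
Step 1: increase by 10% => multiply by 110/100
  925 * 110/100 = 2035/2
Step 2: decrease by 30% => multiply by 70/100
  2035/2 * 70/100 = 2849/4
Step 3: decrease by 40% => multiply by 60/100
  2849/4 * 60/100 = 8547/20
Final value = 8547/20

8547/20


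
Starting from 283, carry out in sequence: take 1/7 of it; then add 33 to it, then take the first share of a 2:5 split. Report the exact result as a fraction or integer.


Start with 283.
Step 1: Take 1/7: 283 * 1/7 = 283/7
Step 2: Add 33: 283/7+33=514/7; split 2:5 first = 514/7*2/7 = 1028/49
Final result = 1028/49

1028/49


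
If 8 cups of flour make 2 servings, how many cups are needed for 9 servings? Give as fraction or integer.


Original: 8 cups for 2 servings
Target servings = 9
Scaling factor = 9/2
New amount = 8 * 9/2
= 72/2
= 36 cups

36


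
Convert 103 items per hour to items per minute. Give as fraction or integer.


Converting from per hour to per minute
Rate = 103 items per hour
Divide by 60: 103/60
= 103/60 items per minute

103/60


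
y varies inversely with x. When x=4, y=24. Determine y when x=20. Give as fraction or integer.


Inverse proportion: y = k/x
Find k: k = 4 * 24 = 96
Compute y at x=20: y = 96/20
y = 24/5

24/5


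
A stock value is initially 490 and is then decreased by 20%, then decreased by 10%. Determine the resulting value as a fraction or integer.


Start: 490
Step 1: decrease by 20% => multiply by 80/100
  490 * 80/100 = 392
Step 2: decrease by 10% => multiply by 90/100
  392 * 90/100 = 1764/5
Final value = 1764/5

1764/5


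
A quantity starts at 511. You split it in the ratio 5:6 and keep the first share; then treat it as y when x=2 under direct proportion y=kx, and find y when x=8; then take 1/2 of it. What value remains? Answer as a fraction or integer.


Start with 511.
Step 1: Split 5:6, first share = 511 * 5/11 = 2555/11
Step 2: Direct prop: k = (2555/11)/2; new y = k*8 = 2555/11*8/2 = 10220/11
Step 3: Take 1/2: 10220/11 * 1/2 = 5110/11
Final result = 5110/11

5110/11


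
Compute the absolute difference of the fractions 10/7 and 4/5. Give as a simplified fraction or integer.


Simplify: 10/7 = 10/7 and 4/5 = 4/5
Find common denominator: LCD = 35
Convert: 50/35 and 28/35
Difference = |50 - 28|/35 = 22/35
Simplified = 22/35

22/35


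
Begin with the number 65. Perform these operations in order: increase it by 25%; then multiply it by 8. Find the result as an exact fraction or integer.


Start with 65.
Step 1: Increase by 25%: 65 * 125/100 = 325/4
Step 2: Multiply by 8: 325/4 * 8 = 650
Final result = 650

650


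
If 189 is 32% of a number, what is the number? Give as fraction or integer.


Given: 189 is 32% of the whole
Set up: 189 = 32/100 * whole
whole = 189 * 100 / 32
whole = 18900 / 32
whole = 4725/8

4725/8


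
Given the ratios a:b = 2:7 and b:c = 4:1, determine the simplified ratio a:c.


Given a:b = 2:7 and b:c = 4:1
Make b consistent. Multiply first ratio by 4: a:b = 8:28
Multiply second ratio by 7: b:c = 28:7
Now b = 28 in both, so a:b:c = 8:28:7
Therefore a:c = 8:7
Simplify by GCD: a:c = 8:7

8:7


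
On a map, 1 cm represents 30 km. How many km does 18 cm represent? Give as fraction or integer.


Map scale: 1 cm = 30 km
Measured distance on map = 18 cm
Set up proportion: 18 * 30 / 1
= 540 / 1
= 540 km

540


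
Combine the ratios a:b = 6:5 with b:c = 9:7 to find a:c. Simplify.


Given a:b = 6:5 and b:c = 9:7
Make b consistent. Multiply first ratio by 9: a:b = 54:45
Multiply second ratio by 5: b:c = 45:35
Now b = 45 in both, so a:b:c = 54:45:35
Therefore a:c = 54:35
Simplify by GCD: a:c = 54:35

54:35


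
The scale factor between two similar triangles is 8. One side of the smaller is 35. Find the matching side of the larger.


Similar triangles have proportional sides
Scale factor = 8
Smaller side = 35
Corresponding larger side = 35 * 8
= 280

280


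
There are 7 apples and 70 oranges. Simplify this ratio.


Find GCD(7, 70)
GCD = 7
Divide both by 7: 7/7 = 1, 70/7 = 10
Simplified ratio = 1:10

1:10


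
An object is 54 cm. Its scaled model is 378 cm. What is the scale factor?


Original length = 54 cm
Scaled length = 378 cm
Scale factor = 378 / 54
= 7

7
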